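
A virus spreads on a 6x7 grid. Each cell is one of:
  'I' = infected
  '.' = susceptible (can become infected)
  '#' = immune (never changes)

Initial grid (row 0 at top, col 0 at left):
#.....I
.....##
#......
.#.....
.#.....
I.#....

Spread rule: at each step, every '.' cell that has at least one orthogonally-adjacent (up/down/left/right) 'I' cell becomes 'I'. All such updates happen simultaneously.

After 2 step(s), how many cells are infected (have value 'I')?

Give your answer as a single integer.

Step 0 (initial): 2 infected
Step 1: +3 new -> 5 infected
Step 2: +2 new -> 7 infected

Answer: 7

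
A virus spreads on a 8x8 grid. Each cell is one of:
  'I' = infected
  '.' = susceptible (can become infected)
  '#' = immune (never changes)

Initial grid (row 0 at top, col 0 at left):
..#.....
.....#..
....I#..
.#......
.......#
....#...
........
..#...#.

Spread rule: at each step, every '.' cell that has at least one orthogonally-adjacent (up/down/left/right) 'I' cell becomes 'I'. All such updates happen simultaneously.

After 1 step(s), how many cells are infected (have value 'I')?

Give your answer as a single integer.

Step 0 (initial): 1 infected
Step 1: +3 new -> 4 infected

Answer: 4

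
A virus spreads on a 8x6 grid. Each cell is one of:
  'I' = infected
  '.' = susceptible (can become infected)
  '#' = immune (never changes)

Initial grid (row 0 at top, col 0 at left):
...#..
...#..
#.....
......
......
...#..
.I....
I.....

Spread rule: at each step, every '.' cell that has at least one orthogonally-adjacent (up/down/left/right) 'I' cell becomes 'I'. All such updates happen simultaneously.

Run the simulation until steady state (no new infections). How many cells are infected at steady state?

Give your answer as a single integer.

Answer: 44

Derivation:
Step 0 (initial): 2 infected
Step 1: +4 new -> 6 infected
Step 2: +5 new -> 11 infected
Step 3: +5 new -> 16 infected
Step 4: +7 new -> 23 infected
Step 5: +6 new -> 29 infected
Step 6: +6 new -> 35 infected
Step 7: +4 new -> 39 infected
Step 8: +2 new -> 41 infected
Step 9: +2 new -> 43 infected
Step 10: +1 new -> 44 infected
Step 11: +0 new -> 44 infected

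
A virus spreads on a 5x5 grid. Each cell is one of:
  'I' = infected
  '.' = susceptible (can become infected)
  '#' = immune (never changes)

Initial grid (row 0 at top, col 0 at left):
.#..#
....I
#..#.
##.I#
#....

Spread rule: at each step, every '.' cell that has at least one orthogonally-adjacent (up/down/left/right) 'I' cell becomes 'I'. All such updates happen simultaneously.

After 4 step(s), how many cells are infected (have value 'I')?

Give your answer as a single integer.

Step 0 (initial): 2 infected
Step 1: +4 new -> 6 infected
Step 2: +5 new -> 11 infected
Step 3: +4 new -> 15 infected
Step 4: +1 new -> 16 infected

Answer: 16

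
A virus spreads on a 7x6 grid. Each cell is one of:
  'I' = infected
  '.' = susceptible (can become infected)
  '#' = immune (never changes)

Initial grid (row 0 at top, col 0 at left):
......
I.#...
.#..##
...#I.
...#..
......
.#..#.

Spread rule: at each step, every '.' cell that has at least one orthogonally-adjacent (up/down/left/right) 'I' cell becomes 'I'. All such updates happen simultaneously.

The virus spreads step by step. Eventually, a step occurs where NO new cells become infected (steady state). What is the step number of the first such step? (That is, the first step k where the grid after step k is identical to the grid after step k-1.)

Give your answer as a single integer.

Step 0 (initial): 2 infected
Step 1: +5 new -> 7 infected
Step 2: +4 new -> 11 infected
Step 3: +5 new -> 16 infected
Step 4: +7 new -> 23 infected
Step 5: +7 new -> 30 infected
Step 6: +3 new -> 33 infected
Step 7: +1 new -> 34 infected
Step 8: +0 new -> 34 infected

Answer: 8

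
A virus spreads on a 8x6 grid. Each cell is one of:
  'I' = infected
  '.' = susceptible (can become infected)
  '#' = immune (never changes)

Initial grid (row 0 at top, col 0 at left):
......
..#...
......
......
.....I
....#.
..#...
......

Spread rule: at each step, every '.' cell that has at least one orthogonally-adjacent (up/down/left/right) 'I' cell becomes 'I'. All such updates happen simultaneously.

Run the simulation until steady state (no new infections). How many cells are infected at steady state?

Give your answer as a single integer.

Answer: 45

Derivation:
Step 0 (initial): 1 infected
Step 1: +3 new -> 4 infected
Step 2: +4 new -> 8 infected
Step 3: +7 new -> 15 infected
Step 4: +8 new -> 23 infected
Step 5: +7 new -> 30 infected
Step 6: +6 new -> 36 infected
Step 7: +5 new -> 41 infected
Step 8: +3 new -> 44 infected
Step 9: +1 new -> 45 infected
Step 10: +0 new -> 45 infected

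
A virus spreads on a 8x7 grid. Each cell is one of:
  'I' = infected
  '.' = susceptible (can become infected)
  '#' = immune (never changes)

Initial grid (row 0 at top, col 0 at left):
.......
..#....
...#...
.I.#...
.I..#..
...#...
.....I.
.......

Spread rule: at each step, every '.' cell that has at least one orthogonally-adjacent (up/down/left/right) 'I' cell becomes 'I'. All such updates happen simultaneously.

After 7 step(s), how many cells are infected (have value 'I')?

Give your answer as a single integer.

Answer: 51

Derivation:
Step 0 (initial): 3 infected
Step 1: +10 new -> 13 infected
Step 2: +13 new -> 26 infected
Step 3: +8 new -> 34 infected
Step 4: +7 new -> 41 infected
Step 5: +4 new -> 45 infected
Step 6: +5 new -> 50 infected
Step 7: +1 new -> 51 infected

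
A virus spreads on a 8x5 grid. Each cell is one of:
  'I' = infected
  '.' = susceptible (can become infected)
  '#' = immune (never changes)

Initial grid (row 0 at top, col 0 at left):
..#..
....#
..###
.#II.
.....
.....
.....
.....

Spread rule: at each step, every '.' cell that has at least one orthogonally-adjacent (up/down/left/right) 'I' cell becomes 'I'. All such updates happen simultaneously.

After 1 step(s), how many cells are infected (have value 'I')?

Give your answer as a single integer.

Answer: 5

Derivation:
Step 0 (initial): 2 infected
Step 1: +3 new -> 5 infected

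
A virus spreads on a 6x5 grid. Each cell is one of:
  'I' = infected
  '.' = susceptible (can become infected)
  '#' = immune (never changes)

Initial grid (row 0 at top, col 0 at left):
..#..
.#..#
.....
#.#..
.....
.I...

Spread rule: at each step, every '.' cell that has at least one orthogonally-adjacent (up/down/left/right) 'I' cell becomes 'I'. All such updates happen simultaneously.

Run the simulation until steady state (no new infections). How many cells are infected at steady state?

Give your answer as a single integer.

Step 0 (initial): 1 infected
Step 1: +3 new -> 4 infected
Step 2: +4 new -> 8 infected
Step 3: +3 new -> 11 infected
Step 4: +4 new -> 15 infected
Step 5: +4 new -> 19 infected
Step 6: +3 new -> 22 infected
Step 7: +2 new -> 24 infected
Step 8: +1 new -> 25 infected
Step 9: +0 new -> 25 infected

Answer: 25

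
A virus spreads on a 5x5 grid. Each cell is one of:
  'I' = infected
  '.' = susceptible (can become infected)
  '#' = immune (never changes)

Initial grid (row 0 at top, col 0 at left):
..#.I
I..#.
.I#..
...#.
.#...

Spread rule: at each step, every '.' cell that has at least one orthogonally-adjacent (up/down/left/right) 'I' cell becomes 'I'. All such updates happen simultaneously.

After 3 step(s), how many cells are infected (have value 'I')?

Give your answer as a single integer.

Answer: 18

Derivation:
Step 0 (initial): 3 infected
Step 1: +6 new -> 9 infected
Step 2: +5 new -> 14 infected
Step 3: +4 new -> 18 infected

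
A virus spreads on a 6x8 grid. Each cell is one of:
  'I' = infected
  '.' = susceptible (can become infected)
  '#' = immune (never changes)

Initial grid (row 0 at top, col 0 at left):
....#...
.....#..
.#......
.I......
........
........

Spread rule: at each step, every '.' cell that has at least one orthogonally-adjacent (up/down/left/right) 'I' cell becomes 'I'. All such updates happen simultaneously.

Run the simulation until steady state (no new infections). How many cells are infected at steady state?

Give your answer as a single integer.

Answer: 45

Derivation:
Step 0 (initial): 1 infected
Step 1: +3 new -> 4 infected
Step 2: +6 new -> 10 infected
Step 3: +7 new -> 17 infected
Step 4: +8 new -> 25 infected
Step 5: +7 new -> 32 infected
Step 6: +4 new -> 36 infected
Step 7: +4 new -> 40 infected
Step 8: +3 new -> 43 infected
Step 9: +2 new -> 45 infected
Step 10: +0 new -> 45 infected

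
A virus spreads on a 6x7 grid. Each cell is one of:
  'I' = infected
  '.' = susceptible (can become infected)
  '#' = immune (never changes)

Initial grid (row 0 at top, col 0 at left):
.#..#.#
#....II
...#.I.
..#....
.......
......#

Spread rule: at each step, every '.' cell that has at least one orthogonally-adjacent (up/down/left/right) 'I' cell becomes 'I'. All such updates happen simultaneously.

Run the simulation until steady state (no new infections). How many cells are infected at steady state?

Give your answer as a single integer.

Step 0 (initial): 3 infected
Step 1: +5 new -> 8 infected
Step 2: +4 new -> 12 infected
Step 3: +6 new -> 18 infected
Step 4: +5 new -> 23 infected
Step 5: +3 new -> 26 infected
Step 6: +4 new -> 30 infected
Step 7: +3 new -> 33 infected
Step 8: +1 new -> 34 infected
Step 9: +0 new -> 34 infected

Answer: 34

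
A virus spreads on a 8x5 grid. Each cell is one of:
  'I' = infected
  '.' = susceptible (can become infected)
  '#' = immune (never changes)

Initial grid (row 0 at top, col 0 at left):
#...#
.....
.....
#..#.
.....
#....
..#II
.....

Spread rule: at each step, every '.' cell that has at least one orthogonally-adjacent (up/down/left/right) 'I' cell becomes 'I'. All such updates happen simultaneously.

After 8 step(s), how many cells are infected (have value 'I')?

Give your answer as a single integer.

Step 0 (initial): 2 infected
Step 1: +4 new -> 6 infected
Step 2: +4 new -> 10 infected
Step 3: +4 new -> 14 infected
Step 4: +5 new -> 19 infected
Step 5: +6 new -> 25 infected
Step 6: +3 new -> 28 infected
Step 7: +4 new -> 32 infected
Step 8: +2 new -> 34 infected

Answer: 34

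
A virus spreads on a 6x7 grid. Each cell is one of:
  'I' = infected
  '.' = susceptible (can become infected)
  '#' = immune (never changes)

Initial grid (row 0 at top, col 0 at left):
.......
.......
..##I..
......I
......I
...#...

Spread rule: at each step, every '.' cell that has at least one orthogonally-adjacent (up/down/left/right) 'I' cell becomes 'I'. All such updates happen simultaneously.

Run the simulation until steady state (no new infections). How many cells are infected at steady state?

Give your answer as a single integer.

Answer: 39

Derivation:
Step 0 (initial): 3 infected
Step 1: +7 new -> 10 infected
Step 2: +7 new -> 17 infected
Step 3: +7 new -> 24 infected
Step 4: +4 new -> 28 infected
Step 5: +6 new -> 34 infected
Step 6: +4 new -> 38 infected
Step 7: +1 new -> 39 infected
Step 8: +0 new -> 39 infected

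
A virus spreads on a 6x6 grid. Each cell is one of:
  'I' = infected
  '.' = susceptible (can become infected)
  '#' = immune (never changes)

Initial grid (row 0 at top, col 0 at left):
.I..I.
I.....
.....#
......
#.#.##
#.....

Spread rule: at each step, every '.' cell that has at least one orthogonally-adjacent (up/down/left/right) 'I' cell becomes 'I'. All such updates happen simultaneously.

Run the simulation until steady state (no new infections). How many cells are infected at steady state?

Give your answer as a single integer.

Answer: 30

Derivation:
Step 0 (initial): 3 infected
Step 1: +7 new -> 10 infected
Step 2: +6 new -> 16 infected
Step 3: +4 new -> 20 infected
Step 4: +4 new -> 24 infected
Step 5: +2 new -> 26 infected
Step 6: +2 new -> 28 infected
Step 7: +1 new -> 29 infected
Step 8: +1 new -> 30 infected
Step 9: +0 new -> 30 infected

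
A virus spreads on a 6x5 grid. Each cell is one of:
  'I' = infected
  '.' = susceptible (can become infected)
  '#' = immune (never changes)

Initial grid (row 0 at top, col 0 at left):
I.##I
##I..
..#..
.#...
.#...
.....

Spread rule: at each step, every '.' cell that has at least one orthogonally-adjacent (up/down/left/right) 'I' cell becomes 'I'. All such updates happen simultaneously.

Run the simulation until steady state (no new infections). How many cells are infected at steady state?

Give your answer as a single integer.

Step 0 (initial): 3 infected
Step 1: +3 new -> 6 infected
Step 2: +2 new -> 8 infected
Step 3: +2 new -> 10 infected
Step 4: +3 new -> 13 infected
Step 5: +3 new -> 16 infected
Step 6: +1 new -> 17 infected
Step 7: +1 new -> 18 infected
Step 8: +1 new -> 19 infected
Step 9: +1 new -> 20 infected
Step 10: +1 new -> 21 infected
Step 11: +1 new -> 22 infected
Step 12: +1 new -> 23 infected
Step 13: +0 new -> 23 infected

Answer: 23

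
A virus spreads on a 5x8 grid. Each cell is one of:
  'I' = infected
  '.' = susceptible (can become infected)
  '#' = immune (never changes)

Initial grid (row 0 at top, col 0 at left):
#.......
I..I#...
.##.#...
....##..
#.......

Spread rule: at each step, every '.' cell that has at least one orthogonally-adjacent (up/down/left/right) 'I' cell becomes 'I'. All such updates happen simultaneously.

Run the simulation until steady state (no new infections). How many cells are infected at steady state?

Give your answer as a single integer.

Step 0 (initial): 2 infected
Step 1: +5 new -> 7 infected
Step 2: +5 new -> 12 infected
Step 3: +4 new -> 16 infected
Step 4: +5 new -> 21 infected
Step 5: +4 new -> 25 infected
Step 6: +3 new -> 28 infected
Step 7: +3 new -> 31 infected
Step 8: +1 new -> 32 infected
Step 9: +0 new -> 32 infected

Answer: 32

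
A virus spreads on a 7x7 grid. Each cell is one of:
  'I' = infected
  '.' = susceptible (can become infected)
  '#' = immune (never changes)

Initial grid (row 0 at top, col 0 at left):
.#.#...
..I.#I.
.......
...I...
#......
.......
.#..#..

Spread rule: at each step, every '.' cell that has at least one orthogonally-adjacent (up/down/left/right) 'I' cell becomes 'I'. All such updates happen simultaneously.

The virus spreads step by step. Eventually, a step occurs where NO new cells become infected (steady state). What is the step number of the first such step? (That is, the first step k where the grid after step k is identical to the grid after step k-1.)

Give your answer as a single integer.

Step 0 (initial): 3 infected
Step 1: +11 new -> 14 infected
Step 2: +11 new -> 25 infected
Step 3: +9 new -> 34 infected
Step 4: +4 new -> 38 infected
Step 5: +3 new -> 41 infected
Step 6: +2 new -> 43 infected
Step 7: +0 new -> 43 infected

Answer: 7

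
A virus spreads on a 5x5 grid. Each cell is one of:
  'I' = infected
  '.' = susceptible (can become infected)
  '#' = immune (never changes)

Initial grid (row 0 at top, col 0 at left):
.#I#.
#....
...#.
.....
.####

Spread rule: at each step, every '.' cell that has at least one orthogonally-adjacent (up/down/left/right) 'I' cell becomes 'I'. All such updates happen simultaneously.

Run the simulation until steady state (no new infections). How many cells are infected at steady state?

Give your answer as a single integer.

Step 0 (initial): 1 infected
Step 1: +1 new -> 2 infected
Step 2: +3 new -> 5 infected
Step 3: +3 new -> 8 infected
Step 4: +5 new -> 13 infected
Step 5: +2 new -> 15 infected
Step 6: +1 new -> 16 infected
Step 7: +0 new -> 16 infected

Answer: 16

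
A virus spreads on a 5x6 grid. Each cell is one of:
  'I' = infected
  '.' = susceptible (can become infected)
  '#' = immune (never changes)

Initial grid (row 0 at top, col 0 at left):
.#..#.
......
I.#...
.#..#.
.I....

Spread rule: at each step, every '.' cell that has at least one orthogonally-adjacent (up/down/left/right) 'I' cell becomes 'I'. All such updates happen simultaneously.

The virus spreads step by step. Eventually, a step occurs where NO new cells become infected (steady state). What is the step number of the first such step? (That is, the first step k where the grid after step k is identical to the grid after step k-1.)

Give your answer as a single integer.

Step 0 (initial): 2 infected
Step 1: +5 new -> 7 infected
Step 2: +4 new -> 11 infected
Step 3: +3 new -> 14 infected
Step 4: +4 new -> 18 infected
Step 5: +4 new -> 22 infected
Step 6: +2 new -> 24 infected
Step 7: +1 new -> 25 infected
Step 8: +0 new -> 25 infected

Answer: 8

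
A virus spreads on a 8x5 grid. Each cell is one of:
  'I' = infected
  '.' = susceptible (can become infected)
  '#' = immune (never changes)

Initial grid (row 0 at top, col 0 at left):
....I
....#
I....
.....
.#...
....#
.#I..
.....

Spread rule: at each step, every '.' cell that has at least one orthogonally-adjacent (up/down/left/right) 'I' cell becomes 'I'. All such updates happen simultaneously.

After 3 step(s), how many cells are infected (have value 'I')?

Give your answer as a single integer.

Answer: 31

Derivation:
Step 0 (initial): 3 infected
Step 1: +7 new -> 10 infected
Step 2: +13 new -> 23 infected
Step 3: +8 new -> 31 infected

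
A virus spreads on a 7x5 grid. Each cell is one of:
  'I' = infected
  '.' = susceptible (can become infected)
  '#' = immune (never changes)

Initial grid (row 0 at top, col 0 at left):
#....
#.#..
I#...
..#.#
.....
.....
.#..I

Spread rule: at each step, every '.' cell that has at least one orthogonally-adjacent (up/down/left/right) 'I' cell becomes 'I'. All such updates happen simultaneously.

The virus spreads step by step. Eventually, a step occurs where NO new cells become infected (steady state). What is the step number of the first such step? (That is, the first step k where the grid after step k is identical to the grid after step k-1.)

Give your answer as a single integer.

Answer: 11

Derivation:
Step 0 (initial): 2 infected
Step 1: +3 new -> 5 infected
Step 2: +5 new -> 10 infected
Step 3: +4 new -> 14 infected
Step 4: +4 new -> 18 infected
Step 5: +1 new -> 19 infected
Step 6: +3 new -> 22 infected
Step 7: +2 new -> 24 infected
Step 8: +2 new -> 26 infected
Step 9: +1 new -> 27 infected
Step 10: +1 new -> 28 infected
Step 11: +0 new -> 28 infected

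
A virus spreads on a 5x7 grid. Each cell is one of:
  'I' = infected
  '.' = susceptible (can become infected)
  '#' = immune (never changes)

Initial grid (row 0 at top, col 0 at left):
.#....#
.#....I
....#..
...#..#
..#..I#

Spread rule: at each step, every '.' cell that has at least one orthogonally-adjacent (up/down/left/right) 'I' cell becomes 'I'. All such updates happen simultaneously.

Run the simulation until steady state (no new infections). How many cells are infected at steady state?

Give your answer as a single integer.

Step 0 (initial): 2 infected
Step 1: +4 new -> 6 infected
Step 2: +5 new -> 11 infected
Step 3: +2 new -> 13 infected
Step 4: +3 new -> 16 infected
Step 5: +2 new -> 18 infected
Step 6: +2 new -> 20 infected
Step 7: +2 new -> 22 infected
Step 8: +3 new -> 25 infected
Step 9: +2 new -> 27 infected
Step 10: +0 new -> 27 infected

Answer: 27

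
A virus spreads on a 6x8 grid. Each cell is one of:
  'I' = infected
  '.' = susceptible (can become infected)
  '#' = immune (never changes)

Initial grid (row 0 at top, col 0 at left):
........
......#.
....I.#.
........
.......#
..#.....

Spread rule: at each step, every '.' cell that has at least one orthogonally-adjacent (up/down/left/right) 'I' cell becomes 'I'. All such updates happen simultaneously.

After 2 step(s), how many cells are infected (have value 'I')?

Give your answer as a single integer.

Step 0 (initial): 1 infected
Step 1: +4 new -> 5 infected
Step 2: +7 new -> 12 infected

Answer: 12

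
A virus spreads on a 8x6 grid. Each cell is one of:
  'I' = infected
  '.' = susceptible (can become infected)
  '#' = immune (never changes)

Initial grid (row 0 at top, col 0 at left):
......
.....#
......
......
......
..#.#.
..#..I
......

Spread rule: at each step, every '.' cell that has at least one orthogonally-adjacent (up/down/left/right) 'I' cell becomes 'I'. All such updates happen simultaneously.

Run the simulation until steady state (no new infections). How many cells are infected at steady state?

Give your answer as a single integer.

Answer: 44

Derivation:
Step 0 (initial): 1 infected
Step 1: +3 new -> 4 infected
Step 2: +3 new -> 7 infected
Step 3: +4 new -> 11 infected
Step 4: +4 new -> 15 infected
Step 5: +4 new -> 19 infected
Step 6: +6 new -> 25 infected
Step 7: +7 new -> 32 infected
Step 8: +6 new -> 38 infected
Step 9: +3 new -> 41 infected
Step 10: +2 new -> 43 infected
Step 11: +1 new -> 44 infected
Step 12: +0 new -> 44 infected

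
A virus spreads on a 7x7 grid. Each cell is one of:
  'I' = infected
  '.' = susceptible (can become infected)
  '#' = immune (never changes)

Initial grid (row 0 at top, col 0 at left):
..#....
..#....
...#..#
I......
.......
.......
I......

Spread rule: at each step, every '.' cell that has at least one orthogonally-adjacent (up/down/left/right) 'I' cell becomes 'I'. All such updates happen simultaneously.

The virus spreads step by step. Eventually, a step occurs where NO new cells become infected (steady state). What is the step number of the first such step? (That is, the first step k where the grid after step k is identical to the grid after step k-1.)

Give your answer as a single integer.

Answer: 10

Derivation:
Step 0 (initial): 2 infected
Step 1: +5 new -> 7 infected
Step 2: +6 new -> 13 infected
Step 3: +7 new -> 20 infected
Step 4: +5 new -> 25 infected
Step 5: +5 new -> 30 infected
Step 6: +6 new -> 36 infected
Step 7: +5 new -> 41 infected
Step 8: +3 new -> 44 infected
Step 9: +1 new -> 45 infected
Step 10: +0 new -> 45 infected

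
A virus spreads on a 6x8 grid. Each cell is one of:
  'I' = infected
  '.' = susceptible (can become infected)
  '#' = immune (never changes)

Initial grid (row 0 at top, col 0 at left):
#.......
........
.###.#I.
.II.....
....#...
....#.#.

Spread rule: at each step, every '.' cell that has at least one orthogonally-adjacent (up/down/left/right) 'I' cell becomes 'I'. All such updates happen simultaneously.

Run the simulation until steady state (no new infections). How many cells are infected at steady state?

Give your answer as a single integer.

Step 0 (initial): 3 infected
Step 1: +7 new -> 10 infected
Step 2: +12 new -> 22 infected
Step 3: +9 new -> 31 infected
Step 4: +5 new -> 36 infected
Step 5: +3 new -> 39 infected
Step 6: +1 new -> 40 infected
Step 7: +0 new -> 40 infected

Answer: 40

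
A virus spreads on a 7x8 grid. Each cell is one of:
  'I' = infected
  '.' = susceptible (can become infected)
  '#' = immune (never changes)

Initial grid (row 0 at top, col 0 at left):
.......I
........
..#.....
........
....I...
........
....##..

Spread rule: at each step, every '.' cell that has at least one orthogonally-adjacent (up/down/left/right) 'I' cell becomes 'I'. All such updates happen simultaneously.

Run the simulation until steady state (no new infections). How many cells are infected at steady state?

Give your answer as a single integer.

Answer: 53

Derivation:
Step 0 (initial): 2 infected
Step 1: +6 new -> 8 infected
Step 2: +10 new -> 18 infected
Step 3: +14 new -> 32 infected
Step 4: +8 new -> 40 infected
Step 5: +7 new -> 47 infected
Step 6: +4 new -> 51 infected
Step 7: +2 new -> 53 infected
Step 8: +0 new -> 53 infected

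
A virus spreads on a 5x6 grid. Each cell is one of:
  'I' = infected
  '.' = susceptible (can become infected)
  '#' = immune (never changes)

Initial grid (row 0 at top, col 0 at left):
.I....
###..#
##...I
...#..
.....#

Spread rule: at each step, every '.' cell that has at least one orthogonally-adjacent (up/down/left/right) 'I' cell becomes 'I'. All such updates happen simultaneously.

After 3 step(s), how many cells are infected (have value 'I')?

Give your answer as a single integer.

Answer: 14

Derivation:
Step 0 (initial): 2 infected
Step 1: +4 new -> 6 infected
Step 2: +4 new -> 10 infected
Step 3: +4 new -> 14 infected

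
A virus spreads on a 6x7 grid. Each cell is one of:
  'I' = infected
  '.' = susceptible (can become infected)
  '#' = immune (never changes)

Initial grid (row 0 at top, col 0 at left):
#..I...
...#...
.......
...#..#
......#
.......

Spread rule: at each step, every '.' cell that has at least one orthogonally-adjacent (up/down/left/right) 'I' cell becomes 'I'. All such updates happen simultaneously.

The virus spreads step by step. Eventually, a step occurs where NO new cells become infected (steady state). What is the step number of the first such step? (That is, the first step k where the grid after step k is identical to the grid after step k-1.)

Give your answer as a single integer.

Step 0 (initial): 1 infected
Step 1: +2 new -> 3 infected
Step 2: +4 new -> 7 infected
Step 3: +5 new -> 12 infected
Step 4: +7 new -> 19 infected
Step 5: +6 new -> 25 infected
Step 6: +6 new -> 31 infected
Step 7: +4 new -> 35 infected
Step 8: +2 new -> 37 infected
Step 9: +0 new -> 37 infected

Answer: 9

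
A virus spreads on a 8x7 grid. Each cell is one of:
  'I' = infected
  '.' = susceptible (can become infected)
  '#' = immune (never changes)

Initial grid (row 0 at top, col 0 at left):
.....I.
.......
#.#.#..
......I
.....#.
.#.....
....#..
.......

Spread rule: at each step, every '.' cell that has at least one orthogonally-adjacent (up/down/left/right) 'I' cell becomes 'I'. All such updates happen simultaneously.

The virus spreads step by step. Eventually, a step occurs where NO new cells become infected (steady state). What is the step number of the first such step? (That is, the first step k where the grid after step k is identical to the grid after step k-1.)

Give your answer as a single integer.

Step 0 (initial): 2 infected
Step 1: +6 new -> 8 infected
Step 2: +6 new -> 14 infected
Step 3: +6 new -> 20 infected
Step 4: +8 new -> 28 infected
Step 5: +6 new -> 34 infected
Step 6: +7 new -> 41 infected
Step 7: +3 new -> 44 infected
Step 8: +3 new -> 47 infected
Step 9: +2 new -> 49 infected
Step 10: +1 new -> 50 infected
Step 11: +0 new -> 50 infected

Answer: 11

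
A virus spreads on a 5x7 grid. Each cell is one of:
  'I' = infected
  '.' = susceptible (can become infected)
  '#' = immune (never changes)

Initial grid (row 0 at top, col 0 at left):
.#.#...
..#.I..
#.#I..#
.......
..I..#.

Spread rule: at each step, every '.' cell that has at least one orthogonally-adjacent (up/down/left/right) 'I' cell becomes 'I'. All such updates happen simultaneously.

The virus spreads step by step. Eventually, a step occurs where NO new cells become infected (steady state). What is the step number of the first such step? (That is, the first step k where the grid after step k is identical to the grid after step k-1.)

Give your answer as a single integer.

Answer: 7

Derivation:
Step 0 (initial): 3 infected
Step 1: +8 new -> 11 infected
Step 2: +7 new -> 18 infected
Step 3: +4 new -> 22 infected
Step 4: +2 new -> 24 infected
Step 5: +2 new -> 26 infected
Step 6: +1 new -> 27 infected
Step 7: +0 new -> 27 infected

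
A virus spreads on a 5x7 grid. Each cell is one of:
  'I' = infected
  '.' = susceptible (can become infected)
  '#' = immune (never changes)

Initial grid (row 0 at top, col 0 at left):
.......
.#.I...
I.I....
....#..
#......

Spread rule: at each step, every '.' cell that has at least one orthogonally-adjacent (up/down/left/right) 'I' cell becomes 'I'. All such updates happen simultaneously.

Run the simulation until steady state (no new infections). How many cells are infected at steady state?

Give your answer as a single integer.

Answer: 32

Derivation:
Step 0 (initial): 3 infected
Step 1: +8 new -> 11 infected
Step 2: +8 new -> 19 infected
Step 3: +6 new -> 25 infected
Step 4: +4 new -> 29 infected
Step 5: +2 new -> 31 infected
Step 6: +1 new -> 32 infected
Step 7: +0 new -> 32 infected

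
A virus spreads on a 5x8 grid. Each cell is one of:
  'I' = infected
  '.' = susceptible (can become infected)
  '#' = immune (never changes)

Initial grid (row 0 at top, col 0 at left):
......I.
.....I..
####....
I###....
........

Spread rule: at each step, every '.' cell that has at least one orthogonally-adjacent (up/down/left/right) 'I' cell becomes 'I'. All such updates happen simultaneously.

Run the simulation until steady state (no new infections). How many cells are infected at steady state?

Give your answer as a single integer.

Answer: 33

Derivation:
Step 0 (initial): 3 infected
Step 1: +6 new -> 9 infected
Step 2: +7 new -> 16 infected
Step 3: +7 new -> 23 infected
Step 4: +6 new -> 29 infected
Step 5: +3 new -> 32 infected
Step 6: +1 new -> 33 infected
Step 7: +0 new -> 33 infected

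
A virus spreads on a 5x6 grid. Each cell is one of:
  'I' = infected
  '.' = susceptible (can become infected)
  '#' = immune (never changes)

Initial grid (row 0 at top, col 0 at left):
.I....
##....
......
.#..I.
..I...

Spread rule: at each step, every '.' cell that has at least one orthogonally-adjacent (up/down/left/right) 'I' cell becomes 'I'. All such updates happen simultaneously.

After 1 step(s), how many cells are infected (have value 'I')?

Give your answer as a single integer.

Step 0 (initial): 3 infected
Step 1: +9 new -> 12 infected

Answer: 12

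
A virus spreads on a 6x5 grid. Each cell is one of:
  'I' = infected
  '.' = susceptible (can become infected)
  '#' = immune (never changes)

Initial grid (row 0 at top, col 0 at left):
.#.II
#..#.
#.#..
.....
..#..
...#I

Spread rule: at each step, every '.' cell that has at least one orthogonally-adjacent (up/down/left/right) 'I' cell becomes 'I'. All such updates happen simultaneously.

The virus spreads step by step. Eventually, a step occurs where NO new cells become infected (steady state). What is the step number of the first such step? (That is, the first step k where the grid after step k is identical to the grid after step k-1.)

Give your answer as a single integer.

Step 0 (initial): 3 infected
Step 1: +3 new -> 6 infected
Step 2: +4 new -> 10 infected
Step 3: +3 new -> 13 infected
Step 4: +2 new -> 15 infected
Step 5: +1 new -> 16 infected
Step 6: +2 new -> 18 infected
Step 7: +2 new -> 20 infected
Step 8: +2 new -> 22 infected
Step 9: +0 new -> 22 infected

Answer: 9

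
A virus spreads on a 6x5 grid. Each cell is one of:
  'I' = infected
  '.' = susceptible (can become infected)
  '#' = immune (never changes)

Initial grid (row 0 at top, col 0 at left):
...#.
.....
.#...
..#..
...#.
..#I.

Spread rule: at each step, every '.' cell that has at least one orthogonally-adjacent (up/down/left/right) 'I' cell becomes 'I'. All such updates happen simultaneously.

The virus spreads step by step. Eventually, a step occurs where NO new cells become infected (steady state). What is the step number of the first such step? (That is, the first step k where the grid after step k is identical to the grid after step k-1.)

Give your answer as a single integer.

Answer: 15

Derivation:
Step 0 (initial): 1 infected
Step 1: +1 new -> 2 infected
Step 2: +1 new -> 3 infected
Step 3: +1 new -> 4 infected
Step 4: +2 new -> 6 infected
Step 5: +2 new -> 8 infected
Step 6: +3 new -> 11 infected
Step 7: +1 new -> 12 infected
Step 8: +2 new -> 14 infected
Step 9: +2 new -> 16 infected
Step 10: +2 new -> 18 infected
Step 11: +1 new -> 19 infected
Step 12: +2 new -> 21 infected
Step 13: +2 new -> 23 infected
Step 14: +2 new -> 25 infected
Step 15: +0 new -> 25 infected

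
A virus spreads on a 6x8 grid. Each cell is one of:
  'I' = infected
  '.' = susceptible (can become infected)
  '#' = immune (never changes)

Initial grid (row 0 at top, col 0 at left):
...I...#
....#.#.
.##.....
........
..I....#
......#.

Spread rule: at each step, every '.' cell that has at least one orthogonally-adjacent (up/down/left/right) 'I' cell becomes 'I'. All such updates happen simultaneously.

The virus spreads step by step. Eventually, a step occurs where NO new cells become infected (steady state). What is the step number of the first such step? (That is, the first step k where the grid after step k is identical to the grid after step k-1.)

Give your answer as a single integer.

Answer: 8

Derivation:
Step 0 (initial): 2 infected
Step 1: +7 new -> 9 infected
Step 2: +10 new -> 19 infected
Step 3: +10 new -> 29 infected
Step 4: +6 new -> 35 infected
Step 5: +2 new -> 37 infected
Step 6: +2 new -> 39 infected
Step 7: +1 new -> 40 infected
Step 8: +0 new -> 40 infected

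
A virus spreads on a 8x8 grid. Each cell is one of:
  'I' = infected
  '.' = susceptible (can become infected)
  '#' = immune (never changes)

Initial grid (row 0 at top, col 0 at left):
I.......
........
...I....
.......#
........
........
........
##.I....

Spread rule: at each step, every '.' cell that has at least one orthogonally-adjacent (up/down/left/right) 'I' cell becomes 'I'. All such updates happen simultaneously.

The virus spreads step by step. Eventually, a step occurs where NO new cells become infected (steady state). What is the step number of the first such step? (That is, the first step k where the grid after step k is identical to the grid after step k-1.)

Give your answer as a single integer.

Step 0 (initial): 3 infected
Step 1: +9 new -> 12 infected
Step 2: +15 new -> 27 infected
Step 3: +13 new -> 40 infected
Step 4: +12 new -> 52 infected
Step 5: +6 new -> 58 infected
Step 6: +3 new -> 61 infected
Step 7: +0 new -> 61 infected

Answer: 7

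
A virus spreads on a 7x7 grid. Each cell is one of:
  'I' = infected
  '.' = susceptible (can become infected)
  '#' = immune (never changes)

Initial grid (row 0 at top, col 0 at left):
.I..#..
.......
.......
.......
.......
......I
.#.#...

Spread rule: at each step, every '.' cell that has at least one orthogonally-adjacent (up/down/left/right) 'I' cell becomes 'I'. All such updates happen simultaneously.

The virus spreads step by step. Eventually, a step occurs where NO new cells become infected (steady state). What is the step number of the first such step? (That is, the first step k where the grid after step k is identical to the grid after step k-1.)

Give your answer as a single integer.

Answer: 8

Derivation:
Step 0 (initial): 2 infected
Step 1: +6 new -> 8 infected
Step 2: +8 new -> 16 infected
Step 3: +9 new -> 25 infected
Step 4: +10 new -> 35 infected
Step 5: +8 new -> 43 infected
Step 6: +2 new -> 45 infected
Step 7: +1 new -> 46 infected
Step 8: +0 new -> 46 infected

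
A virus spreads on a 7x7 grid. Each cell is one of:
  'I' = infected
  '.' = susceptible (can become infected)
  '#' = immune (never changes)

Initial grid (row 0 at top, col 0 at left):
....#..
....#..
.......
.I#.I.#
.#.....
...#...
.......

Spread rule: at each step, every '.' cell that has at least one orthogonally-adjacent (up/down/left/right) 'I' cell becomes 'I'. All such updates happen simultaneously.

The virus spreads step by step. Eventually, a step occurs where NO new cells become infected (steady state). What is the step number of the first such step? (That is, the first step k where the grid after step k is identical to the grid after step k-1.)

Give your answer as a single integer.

Step 0 (initial): 2 infected
Step 1: +6 new -> 8 infected
Step 2: +9 new -> 17 infected
Step 3: +11 new -> 28 infected
Step 4: +11 new -> 39 infected
Step 5: +4 new -> 43 infected
Step 6: +0 new -> 43 infected

Answer: 6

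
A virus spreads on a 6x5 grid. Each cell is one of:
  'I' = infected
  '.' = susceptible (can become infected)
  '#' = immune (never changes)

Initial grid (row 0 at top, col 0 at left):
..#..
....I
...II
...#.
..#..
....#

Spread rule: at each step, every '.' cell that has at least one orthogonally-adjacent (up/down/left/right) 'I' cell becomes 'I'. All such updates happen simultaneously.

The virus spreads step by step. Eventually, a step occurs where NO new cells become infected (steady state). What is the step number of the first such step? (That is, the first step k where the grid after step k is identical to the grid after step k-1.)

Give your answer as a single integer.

Answer: 7

Derivation:
Step 0 (initial): 3 infected
Step 1: +4 new -> 7 infected
Step 2: +5 new -> 12 infected
Step 3: +4 new -> 16 infected
Step 4: +5 new -> 21 infected
Step 5: +4 new -> 25 infected
Step 6: +1 new -> 26 infected
Step 7: +0 new -> 26 infected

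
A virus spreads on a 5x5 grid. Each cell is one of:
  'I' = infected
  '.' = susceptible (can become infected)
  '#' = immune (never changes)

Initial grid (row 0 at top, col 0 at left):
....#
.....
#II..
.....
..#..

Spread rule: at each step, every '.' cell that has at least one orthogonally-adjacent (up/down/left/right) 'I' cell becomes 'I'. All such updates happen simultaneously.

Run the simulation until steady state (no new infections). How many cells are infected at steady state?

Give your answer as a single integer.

Answer: 22

Derivation:
Step 0 (initial): 2 infected
Step 1: +5 new -> 7 infected
Step 2: +8 new -> 15 infected
Step 3: +6 new -> 21 infected
Step 4: +1 new -> 22 infected
Step 5: +0 new -> 22 infected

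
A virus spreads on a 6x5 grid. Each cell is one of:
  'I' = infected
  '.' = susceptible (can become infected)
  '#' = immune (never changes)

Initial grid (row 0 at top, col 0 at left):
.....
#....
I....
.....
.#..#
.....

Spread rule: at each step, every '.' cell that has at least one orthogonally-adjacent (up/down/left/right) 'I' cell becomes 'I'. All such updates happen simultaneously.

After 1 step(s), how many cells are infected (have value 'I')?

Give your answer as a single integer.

Answer: 3

Derivation:
Step 0 (initial): 1 infected
Step 1: +2 new -> 3 infected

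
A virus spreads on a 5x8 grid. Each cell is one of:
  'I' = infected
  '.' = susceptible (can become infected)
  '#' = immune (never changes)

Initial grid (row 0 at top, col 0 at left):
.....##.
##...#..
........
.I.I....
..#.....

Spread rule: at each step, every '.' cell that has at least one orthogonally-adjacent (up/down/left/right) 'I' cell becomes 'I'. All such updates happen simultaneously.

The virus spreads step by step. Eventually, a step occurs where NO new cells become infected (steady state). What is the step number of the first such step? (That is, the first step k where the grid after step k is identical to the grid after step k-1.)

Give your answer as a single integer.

Step 0 (initial): 2 infected
Step 1: +7 new -> 9 infected
Step 2: +7 new -> 16 infected
Step 3: +6 new -> 22 infected
Step 4: +5 new -> 27 infected
Step 5: +4 new -> 31 infected
Step 6: +2 new -> 33 infected
Step 7: +1 new -> 34 infected
Step 8: +0 new -> 34 infected

Answer: 8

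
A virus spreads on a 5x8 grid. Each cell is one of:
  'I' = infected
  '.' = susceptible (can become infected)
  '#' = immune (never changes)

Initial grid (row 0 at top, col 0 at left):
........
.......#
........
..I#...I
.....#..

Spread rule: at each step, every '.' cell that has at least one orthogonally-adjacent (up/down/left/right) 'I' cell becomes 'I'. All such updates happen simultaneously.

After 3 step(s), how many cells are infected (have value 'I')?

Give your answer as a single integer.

Answer: 27

Derivation:
Step 0 (initial): 2 infected
Step 1: +6 new -> 8 infected
Step 2: +9 new -> 17 infected
Step 3: +10 new -> 27 infected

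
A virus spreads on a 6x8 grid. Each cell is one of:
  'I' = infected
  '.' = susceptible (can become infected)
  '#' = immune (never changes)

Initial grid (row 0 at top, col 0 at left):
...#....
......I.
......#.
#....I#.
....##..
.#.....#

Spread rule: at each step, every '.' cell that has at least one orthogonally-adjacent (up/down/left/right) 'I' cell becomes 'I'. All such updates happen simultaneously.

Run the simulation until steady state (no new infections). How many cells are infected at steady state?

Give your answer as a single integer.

Answer: 40

Derivation:
Step 0 (initial): 2 infected
Step 1: +5 new -> 7 infected
Step 2: +6 new -> 13 infected
Step 3: +6 new -> 19 infected
Step 4: +6 new -> 25 infected
Step 5: +7 new -> 32 infected
Step 6: +6 new -> 38 infected
Step 7: +2 new -> 40 infected
Step 8: +0 new -> 40 infected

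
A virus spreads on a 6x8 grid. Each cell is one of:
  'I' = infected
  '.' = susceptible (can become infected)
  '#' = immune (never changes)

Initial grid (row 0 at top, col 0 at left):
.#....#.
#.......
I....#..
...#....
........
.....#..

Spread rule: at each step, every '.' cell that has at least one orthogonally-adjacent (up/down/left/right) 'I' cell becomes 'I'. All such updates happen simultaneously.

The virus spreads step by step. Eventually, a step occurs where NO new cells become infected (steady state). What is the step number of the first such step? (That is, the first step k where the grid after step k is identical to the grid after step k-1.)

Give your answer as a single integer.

Step 0 (initial): 1 infected
Step 1: +2 new -> 3 infected
Step 2: +4 new -> 7 infected
Step 3: +5 new -> 12 infected
Step 4: +5 new -> 17 infected
Step 5: +5 new -> 22 infected
Step 6: +5 new -> 27 infected
Step 7: +5 new -> 32 infected
Step 8: +4 new -> 36 infected
Step 9: +4 new -> 40 infected
Step 10: +1 new -> 41 infected
Step 11: +0 new -> 41 infected

Answer: 11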